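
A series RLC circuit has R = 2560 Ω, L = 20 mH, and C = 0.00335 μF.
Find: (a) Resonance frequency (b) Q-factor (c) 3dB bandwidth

Step 1 — Resonance: ω₀ = 1/√(LC) = 1/√(0.02·3.35e-09) = 1.222e+05 rad/s.
Step 2 — f₀ = ω₀/(2π) = 1.944e+04 Hz.
Step 3 — Series Q: Q = ω₀L/R = 1.222e+05·0.02/2560 = 0.9544.
Step 4 — Bandwidth: Δω = ω₀/Q = 1.28e+05 rad/s; BW = Δω/(2π) = 2.037e+04 Hz.

(a) f₀ = 1.944e+04 Hz  (b) Q = 0.9544  (c) BW = 2.037e+04 Hz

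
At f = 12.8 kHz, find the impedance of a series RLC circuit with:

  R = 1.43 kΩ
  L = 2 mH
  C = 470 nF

Step 1 — Angular frequency: ω = 2π·f = 2π·1.28e+04 = 8.042e+04 rad/s.
Step 2 — Component impedances:
  R: Z = R = 1430 Ω
  L: Z = jωL = j·8.042e+04·0.002 = 0 + j160.8 Ω
  C: Z = 1/(jωC) = -j/(ω·C) = 0 - j26.46 Ω
Step 3 — Series combination: Z_total = R + L + C = 1430 + j134.4 Ω = 1436∠5.4° Ω.

Z = 1430 + j134.4 Ω = 1436∠5.4° Ω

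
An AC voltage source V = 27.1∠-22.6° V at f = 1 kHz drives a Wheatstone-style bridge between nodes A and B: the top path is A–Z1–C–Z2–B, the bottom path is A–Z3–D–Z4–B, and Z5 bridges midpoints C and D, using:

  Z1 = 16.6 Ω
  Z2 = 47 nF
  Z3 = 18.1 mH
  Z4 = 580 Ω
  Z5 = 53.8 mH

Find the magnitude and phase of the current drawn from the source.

Step 1 — Angular frequency: ω = 2π·f = 2π·1000 = 6283 rad/s.
Step 2 — Component impedances:
  Z1: Z = R = 16.6 Ω
  Z2: Z = 1/(jωC) = -j/(ω·C) = 0 - j3386 Ω
  Z3: Z = jωL = j·6283·0.0181 = 0 + j113.7 Ω
  Z4: Z = R = 580 Ω
  Z5: Z = jωL = j·6283·0.0538 = 0 + j338 Ω
Step 3 — Bridge requires nodal analysis (the Z5 bridge couples midpoints C and D, so the two paths cannot be reduced to a simple series/parallel combination). Setting node B to ground and injecting 1 A at node A, the 3-node admittance system at A, C, D solves to V_A = Z_AB = 592.8 - j15.59 Ω = 593∠-1.5° Ω.
Step 4 — Source phasor: V = 27.1∠-22.6° V = 25.02 - j10.41 V.
Step 5 — Ohm's law: I = V / Z_total = (25.02 - j10.41) / (592.8 - j15.59) = 0.04264 - j0.01645 A.
Step 6 — Convert to polar: |I| = 0.0457 A, ∠I = -21.1°.

I = 0.0457∠-21.1° A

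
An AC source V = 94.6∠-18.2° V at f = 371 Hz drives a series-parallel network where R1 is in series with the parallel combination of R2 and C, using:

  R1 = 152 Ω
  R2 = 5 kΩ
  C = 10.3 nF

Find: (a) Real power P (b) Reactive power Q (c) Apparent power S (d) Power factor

Step 1 — Angular frequency: ω = 2π·f = 2π·371 = 2331 rad/s.
Step 2 — Component impedances:
  R1: Z = R = 152 Ω
  R2: Z = R = 5000 Ω
  C: Z = 1/(jωC) = -j/(ω·C) = 0 - j4.165e+04 Ω
Step 3 — Parallel branch: R2 || C = 1/(1/R2 + 1/C) = 4929 - j591.7 Ω.
Step 4 — Series with R1: Z_total = R1 + (R2 || C) = 5081 - j591.7 Ω = 5115∠-6.6° Ω.
Step 5 — Source phasor: V = 94.6∠-18.2° V = 89.87 - j29.55 V.
Step 6 — Current: I = V / Z = 0.01812 - j0.003705 A = 0.01849∠-11.6° A.
Step 7 — Complex power: S = V·I* = 1.738 - j0.2024 VA.
Step 8 — Real power: P = Re(S) = 1.738 W.
Step 9 — Reactive power: Q = Im(S) = -0.2024 VAR.
Step 10 — Apparent power: |S| = 1.749 VA.
Step 11 — Power factor: PF = P/|S| = 0.9933 (leading).

(a) P = 1.738 W  (b) Q = -0.2024 VAR  (c) S = 1.749 VA  (d) PF = 0.9933 (leading)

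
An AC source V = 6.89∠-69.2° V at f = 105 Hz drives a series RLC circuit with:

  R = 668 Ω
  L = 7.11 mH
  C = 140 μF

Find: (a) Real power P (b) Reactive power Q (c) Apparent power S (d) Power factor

Step 1 — Angular frequency: ω = 2π·f = 2π·105 = 659.7 rad/s.
Step 2 — Component impedances:
  R: Z = R = 668 Ω
  L: Z = jωL = j·659.7·0.00711 = 0 + j4.691 Ω
  C: Z = 1/(jωC) = -j/(ω·C) = 0 - j10.83 Ω
Step 3 — Series combination: Z_total = R + L + C = 668 - j6.136 Ω = 668∠-0.5° Ω.
Step 4 — Source phasor: V = 6.89∠-69.2° V = 2.447 - j6.441 V.
Step 5 — Current: I = V / Z = 0.003751 - j0.009608 A = 0.01031∠-68.7° A.
Step 6 — Complex power: S = V·I* = 0.07106 - j0.0006527 VA.
Step 7 — Real power: P = Re(S) = 0.07106 W.
Step 8 — Reactive power: Q = Im(S) = -0.0006527 VAR.
Step 9 — Apparent power: |S| = 0.07106 VA.
Step 10 — Power factor: PF = P/|S| = 1 (leading).

(a) P = 0.07106 W  (b) Q = -0.0006527 VAR  (c) S = 0.07106 VA  (d) PF = 1 (leading)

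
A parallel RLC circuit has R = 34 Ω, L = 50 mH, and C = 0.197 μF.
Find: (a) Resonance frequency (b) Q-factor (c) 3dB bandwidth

Step 1 — Resonance: ω₀ = 1/√(LC) = 1/√(0.05·1.97e-07) = 1.008e+04 rad/s.
Step 2 — f₀ = ω₀/(2π) = 1604 Hz.
Step 3 — Parallel Q: Q = R/(ω₀L) = 34/(1.008e+04·0.05) = 0.06749.
Step 4 — Bandwidth: Δω = ω₀/Q = 1.493e+05 rad/s; BW = Δω/(2π) = 2.376e+04 Hz.

(a) f₀ = 1604 Hz  (b) Q = 0.06749  (c) BW = 2.376e+04 Hz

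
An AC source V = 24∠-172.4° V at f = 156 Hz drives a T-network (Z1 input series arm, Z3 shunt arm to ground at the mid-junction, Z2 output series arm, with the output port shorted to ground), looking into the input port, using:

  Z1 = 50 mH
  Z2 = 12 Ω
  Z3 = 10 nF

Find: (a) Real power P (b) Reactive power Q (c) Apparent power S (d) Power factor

Step 1 — Angular frequency: ω = 2π·f = 2π·156 = 980.2 rad/s.
Step 2 — Component impedances:
  Z1: Z = jωL = j·980.2·0.05 = 0 + j49.01 Ω
  Z2: Z = R = 12 Ω
  Z3: Z = 1/(jωC) = -j/(ω·C) = 0 - j1.02e+05 Ω
Step 3 — With the output port shorted to ground, the output series arm Z2 runs from the junction to ground; the shunt arm Z3 also runs from the junction to ground. They appear in parallel: Z3 || Z2 = 12 - j0.001411 Ω.
Step 4 — Series with input arm Z1: Z_in = Z1 + (Z3 || Z2) = 12 + j49.01 Ω = 50.46∠76.2° Ω.
Step 5 — Source phasor: V = 24∠-172.4° V = -23.79 - j3.174 V.
Step 6 — Current: I = V / Z = -0.1732 + j0.443 A = 0.4757∠111.4° A.
Step 7 — Complex power: S = V·I* = 2.715 + j11.09 VA.
Step 8 — Real power: P = Re(S) = 2.715 W.
Step 9 — Reactive power: Q = Im(S) = 11.09 VAR.
Step 10 — Apparent power: |S| = 11.42 VA.
Step 11 — Power factor: PF = P/|S| = 0.2378 (lagging).

(a) P = 2.715 W  (b) Q = 11.09 VAR  (c) S = 11.42 VA  (d) PF = 0.2378 (lagging)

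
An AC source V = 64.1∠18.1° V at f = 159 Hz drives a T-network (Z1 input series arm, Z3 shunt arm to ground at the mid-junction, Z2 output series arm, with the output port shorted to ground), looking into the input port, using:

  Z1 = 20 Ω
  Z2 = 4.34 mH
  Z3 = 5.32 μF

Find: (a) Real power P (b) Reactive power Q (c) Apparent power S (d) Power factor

Step 1 — Angular frequency: ω = 2π·f = 2π·159 = 999 rad/s.
Step 2 — Component impedances:
  Z1: Z = R = 20 Ω
  Z2: Z = jωL = j·999·0.00434 = 0 + j4.336 Ω
  Z3: Z = 1/(jωC) = -j/(ω·C) = 0 - j188.2 Ω
Step 3 — With the output port shorted to ground, the output series arm Z2 runs from the junction to ground; the shunt arm Z3 also runs from the junction to ground. They appear in parallel: Z3 || Z2 = 0 + j4.438 Ω.
Step 4 — Series with input arm Z1: Z_in = Z1 + (Z3 || Z2) = 20 + j4.438 Ω = 20.49∠12.5° Ω.
Step 5 — Source phasor: V = 64.1∠18.1° V = 60.93 + j19.91 V.
Step 6 — Current: I = V / Z = 3.114 + j0.3047 A = 3.129∠5.6° A.
Step 7 — Complex power: S = V·I* = 195.8 + j43.45 VA.
Step 8 — Real power: P = Re(S) = 195.8 W.
Step 9 — Reactive power: Q = Im(S) = 43.45 VAR.
Step 10 — Apparent power: |S| = 200.6 VA.
Step 11 — Power factor: PF = P/|S| = 0.9763 (lagging).

(a) P = 195.8 W  (b) Q = 43.45 VAR  (c) S = 200.6 VA  (d) PF = 0.9763 (lagging)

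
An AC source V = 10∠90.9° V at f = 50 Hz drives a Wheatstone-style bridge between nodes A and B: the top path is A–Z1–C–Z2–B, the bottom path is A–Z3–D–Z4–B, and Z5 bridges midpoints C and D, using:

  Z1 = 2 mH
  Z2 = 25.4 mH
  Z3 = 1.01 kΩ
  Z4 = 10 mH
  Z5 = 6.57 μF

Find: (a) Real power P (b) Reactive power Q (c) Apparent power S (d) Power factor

Step 1 — Angular frequency: ω = 2π·f = 2π·50 = 314.2 rad/s.
Step 2 — Component impedances:
  Z1: Z = jωL = j·314.2·0.002 = 0 + j0.6283 Ω
  Z2: Z = jωL = j·314.2·0.0254 = 0 + j7.98 Ω
  Z3: Z = R = 1010 Ω
  Z4: Z = jωL = j·314.2·0.01 = 0 + j3.142 Ω
  Z5: Z = 1/(jωC) = -j/(ω·C) = 0 - j484.5 Ω
Step 3 — Bridge requires nodal analysis (the Z5 bridge couples midpoints C and D, so the two paths cannot be reduced to a simple series/parallel combination). Setting node B to ground and injecting 1 A at node A, the 3-node admittance system at A, C, D solves to V_A = Z_AB = 0.07658 + j8.742 Ω = 8.742∠89.5° Ω.
Step 4 — Source phasor: V = 10∠90.9° V = -0.1571 + j9.999 V.
Step 5 — Current: I = V / Z = 1.144 + j0.02799 A = 1.144∠1.4° A.
Step 6 — Complex power: S = V·I* = 0.1002 + j11.44 VA.
Step 7 — Real power: P = Re(S) = 0.1002 W.
Step 8 — Reactive power: Q = Im(S) = 11.44 VAR.
Step 9 — Apparent power: |S| = 11.44 VA.
Step 10 — Power factor: PF = P/|S| = 0.00876 (lagging).

(a) P = 0.1002 W  (b) Q = 11.44 VAR  (c) S = 11.44 VA  (d) PF = 0.00876 (lagging)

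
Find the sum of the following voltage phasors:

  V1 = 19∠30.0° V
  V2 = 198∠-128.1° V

Step 1 — Convert each phasor to rectangular form:
  V1 = 19·(cos(30.0°) + j·sin(30.0°)) = 16.45 + j9.5 V
  V2 = 198·(cos(-128.1°) + j·sin(-128.1°)) = -122.2 - j155.8 V
Step 2 — Sum components: V_total = -105.7 - j146.3 V.
Step 3 — Convert to polar: |V_total| = 180.5 V, ∠V_total = -125.9°.

V_total = 180.5∠-125.9° V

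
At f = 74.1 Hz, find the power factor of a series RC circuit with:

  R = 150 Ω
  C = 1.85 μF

Step 1 — Angular frequency: ω = 2π·f = 2π·74.1 = 465.6 rad/s.
Step 2 — Component impedances:
  R: Z = R = 150 Ω
  C: Z = 1/(jωC) = -j/(ω·C) = 0 - j1161 Ω
Step 3 — Series combination: Z_total = R + C = 150 - j1161 Ω = 1171∠-82.6° Ω.
Step 4 — Power factor: PF = cos(φ) = Re(Z)/|Z| = 150/1171 = 0.1281.
Step 5 — Type: Im(Z) = -1161 ⇒ leading (phase φ = -82.6°).

PF = 0.1281 (leading, φ = -82.6°)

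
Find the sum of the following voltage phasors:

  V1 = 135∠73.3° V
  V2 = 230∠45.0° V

Step 1 — Convert each phasor to rectangular form:
  V1 = 135·(cos(73.3°) + j·sin(73.3°)) = 38.79 + j129.3 V
  V2 = 230·(cos(45.0°) + j·sin(45.0°)) = 162.6 + j162.6 V
Step 2 — Sum components: V_total = 201.4 + j291.9 V.
Step 3 — Convert to polar: |V_total| = 354.7 V, ∠V_total = 55.4°.

V_total = 354.7∠55.4° V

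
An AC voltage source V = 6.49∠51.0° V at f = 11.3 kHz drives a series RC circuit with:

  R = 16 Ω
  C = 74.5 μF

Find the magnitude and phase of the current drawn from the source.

Step 1 — Angular frequency: ω = 2π·f = 2π·1.13e+04 = 7.1e+04 rad/s.
Step 2 — Component impedances:
  R: Z = R = 16 Ω
  C: Z = 1/(jωC) = -j/(ω·C) = 0 - j0.1891 Ω
Step 3 — Series combination: Z_total = R + C = 16 - j0.1891 Ω = 16∠-0.7° Ω.
Step 4 — Source phasor: V = 6.49∠51.0° V = 4.084 + j5.044 V.
Step 5 — Ohm's law: I = V / Z_total = (4.084 + j5.044) / (16 - j0.1891) = 0.2515 + j0.3182 A.
Step 6 — Convert to polar: |I| = 0.4056 A, ∠I = 51.7°.

I = 0.4056∠51.7° A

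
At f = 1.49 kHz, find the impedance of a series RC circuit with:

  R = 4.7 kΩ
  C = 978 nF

Step 1 — Angular frequency: ω = 2π·f = 2π·1490 = 9362 rad/s.
Step 2 — Component impedances:
  R: Z = R = 4700 Ω
  C: Z = 1/(jωC) = -j/(ω·C) = 0 - j109.2 Ω
Step 3 — Series combination: Z_total = R + C = 4700 - j109.2 Ω = 4701∠-1.3° Ω.

Z = 4700 - j109.2 Ω = 4701∠-1.3° Ω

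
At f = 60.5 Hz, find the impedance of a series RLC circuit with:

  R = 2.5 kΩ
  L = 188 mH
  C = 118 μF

Step 1 — Angular frequency: ω = 2π·f = 2π·60.5 = 380.1 rad/s.
Step 2 — Component impedances:
  R: Z = R = 2500 Ω
  L: Z = jωL = j·380.1·0.188 = 0 + j71.46 Ω
  C: Z = 1/(jωC) = -j/(ω·C) = 0 - j22.29 Ω
Step 3 — Series combination: Z_total = R + L + C = 2500 + j49.17 Ω = 2500∠1.1° Ω.

Z = 2500 + j49.17 Ω = 2500∠1.1° Ω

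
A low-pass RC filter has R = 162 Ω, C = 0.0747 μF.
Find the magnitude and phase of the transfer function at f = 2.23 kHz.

Step 1 — Angular frequency: ω = 2π·2230 = 1.401e+04 rad/s.
Step 2 — Transfer function: H(jω) = 1/(1 + jωRC).
Step 3 — Denominator: 1 + jωRC = 1 + j·1.401e+04·162·7.47e-08 = 1 + j0.1696.
Step 4 — H = 0.9721 - j0.1648.
Step 5 — Magnitude: |H| = 0.9859 (-0.1 dB); phase: φ = -9.6°.

|H| = 0.9859 (-0.1 dB), φ = -9.6°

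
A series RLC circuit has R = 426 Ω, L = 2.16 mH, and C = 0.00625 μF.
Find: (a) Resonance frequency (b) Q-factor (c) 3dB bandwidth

Step 1 — Resonance: ω₀ = 1/√(LC) = 1/√(0.00216·6.25e-09) = 2.722e+05 rad/s.
Step 2 — f₀ = ω₀/(2π) = 4.332e+04 Hz.
Step 3 — Series Q: Q = ω₀L/R = 2.722e+05·0.00216/426 = 1.38.
Step 4 — Bandwidth: Δω = ω₀/Q = 1.972e+05 rad/s; BW = Δω/(2π) = 3.139e+04 Hz.

(a) f₀ = 4.332e+04 Hz  (b) Q = 1.38  (c) BW = 3.139e+04 Hz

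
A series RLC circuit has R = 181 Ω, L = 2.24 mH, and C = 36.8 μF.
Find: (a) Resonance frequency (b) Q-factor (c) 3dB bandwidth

Step 1 — Resonance: ω₀ = 1/√(LC) = 1/√(0.00224·3.68e-05) = 3483 rad/s.
Step 2 — f₀ = ω₀/(2π) = 554.3 Hz.
Step 3 — Series Q: Q = ω₀L/R = 3483·0.00224/181 = 0.0431.
Step 4 — Bandwidth: Δω = ω₀/Q = 8.08e+04 rad/s; BW = Δω/(2π) = 1.286e+04 Hz.

(a) f₀ = 554.3 Hz  (b) Q = 0.0431  (c) BW = 1.286e+04 Hz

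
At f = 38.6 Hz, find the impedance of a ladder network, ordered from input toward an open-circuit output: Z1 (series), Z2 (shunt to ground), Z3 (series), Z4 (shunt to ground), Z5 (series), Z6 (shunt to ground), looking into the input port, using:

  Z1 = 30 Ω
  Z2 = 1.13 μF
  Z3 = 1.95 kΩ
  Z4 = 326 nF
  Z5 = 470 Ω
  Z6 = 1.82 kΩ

Step 1 — Angular frequency: ω = 2π·f = 2π·38.6 = 242.5 rad/s.
Step 2 — Component impedances:
  Z1: Z = R = 30 Ω
  Z2: Z = 1/(jωC) = -j/(ω·C) = 0 - j3649 Ω
  Z3: Z = R = 1950 Ω
  Z4: Z = 1/(jωC) = -j/(ω·C) = 0 - j1.265e+04 Ω
  Z5: Z = R = 470 Ω
  Z6: Z = R = 1820 Ω
Step 3 — Ladder network (open output): work backward from the far end, alternating series and parallel combinations. Z_in = 1673 - j2052 Ω = 2648∠-50.8° Ω.

Z = 1673 - j2052 Ω = 2648∠-50.8° Ω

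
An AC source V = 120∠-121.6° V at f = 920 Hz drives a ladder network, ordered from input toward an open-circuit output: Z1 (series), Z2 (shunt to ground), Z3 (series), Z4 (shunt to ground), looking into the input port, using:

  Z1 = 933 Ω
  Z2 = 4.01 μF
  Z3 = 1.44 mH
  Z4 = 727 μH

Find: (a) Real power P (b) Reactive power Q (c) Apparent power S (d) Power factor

Step 1 — Angular frequency: ω = 2π·f = 2π·920 = 5781 rad/s.
Step 2 — Component impedances:
  Z1: Z = R = 933 Ω
  Z2: Z = 1/(jωC) = -j/(ω·C) = 0 - j43.14 Ω
  Z3: Z = jωL = j·5781·0.00144 = 0 + j8.324 Ω
  Z4: Z = jωL = j·5781·0.000727 = 0 + j4.202 Ω
Step 3 — Ladder network (open output): work backward from the far end, alternating series and parallel combinations. Z_in = 933 + j17.65 Ω = 933.2∠1.1° Ω.
Step 4 — Source phasor: V = 120∠-121.6° V = -62.88 - j102.2 V.
Step 5 — Current: I = V / Z = -0.06944 - j0.1082 A = 0.1286∠-122.7° A.
Step 6 — Complex power: S = V·I* = 15.43 + j0.2919 VA.
Step 7 — Real power: P = Re(S) = 15.43 W.
Step 8 — Reactive power: Q = Im(S) = 0.2919 VAR.
Step 9 — Apparent power: |S| = 15.43 VA.
Step 10 — Power factor: PF = P/|S| = 0.9998 (lagging).

(a) P = 15.43 W  (b) Q = 0.2919 VAR  (c) S = 15.43 VA  (d) PF = 0.9998 (lagging)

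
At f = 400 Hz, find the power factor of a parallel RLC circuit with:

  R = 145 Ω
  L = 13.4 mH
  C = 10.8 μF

Step 1 — Angular frequency: ω = 2π·f = 2π·400 = 2513 rad/s.
Step 2 — Component impedances:
  R: Z = R = 145 Ω
  L: Z = jωL = j·2513·0.0134 = 0 + j33.68 Ω
  C: Z = 1/(jωC) = -j/(ω·C) = 0 - j36.84 Ω
Step 3 — Parallel combination: 1/Z_total = 1/R + 1/L + 1/C; Z_total = 127.6 + j47.16 Ω = 136∠20.3° Ω.
Step 4 — Power factor: PF = cos(φ) = Re(Z)/|Z| = 127.56385/136.00279 = 0.938.
Step 5 — Type: Im(Z) = 47.16 ⇒ lagging (phase φ = 20.3°).

PF = 0.938 (lagging, φ = 20.3°)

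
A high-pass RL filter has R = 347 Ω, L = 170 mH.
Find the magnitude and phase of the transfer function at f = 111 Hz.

Step 1 — Angular frequency: ω = 2π·111 = 697.4 rad/s.
Step 2 — Transfer function: H(jω) = jωL/(R + jωL).
Step 3 — Numerator jωL = j·118.6; denominator R + jωL = 347 + j118.6.
Step 4 — H = 0.1045 + j0.306.
Step 5 — Magnitude: |H| = 0.3233 (-9.8 dB); phase: φ = 71.1°.

|H| = 0.3233 (-9.8 dB), φ = 71.1°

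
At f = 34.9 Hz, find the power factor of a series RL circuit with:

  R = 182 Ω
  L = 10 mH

Step 1 — Angular frequency: ω = 2π·f = 2π·34.9 = 219.3 rad/s.
Step 2 — Component impedances:
  R: Z = R = 182 Ω
  L: Z = jωL = j·219.3·0.01 = 0 + j2.193 Ω
Step 3 — Series combination: Z_total = R + L = 182 + j2.193 Ω = 182∠0.7° Ω.
Step 4 — Power factor: PF = cos(φ) = Re(Z)/|Z| = 182/182.01 = 0.9999.
Step 5 — Type: Im(Z) = 2.193 ⇒ lagging (phase φ = 0.7°).

PF = 0.9999 (lagging, φ = 0.7°)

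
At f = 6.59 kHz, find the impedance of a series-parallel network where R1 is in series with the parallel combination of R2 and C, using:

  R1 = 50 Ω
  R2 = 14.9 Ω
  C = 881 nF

Step 1 — Angular frequency: ω = 2π·f = 2π·6590 = 4.141e+04 rad/s.
Step 2 — Component impedances:
  R1: Z = R = 50 Ω
  R2: Z = R = 14.9 Ω
  C: Z = 1/(jωC) = -j/(ω·C) = 0 - j27.41 Ω
Step 3 — Parallel branch: R2 || C = 1/(1/R2 + 1/C) = 11.5 - j6.252 Ω.
Step 4 — Series with R1: Z_total = R1 + (R2 || C) = 61.5 - j6.252 Ω = 61.82∠-5.8° Ω.

Z = 61.5 - j6.252 Ω = 61.82∠-5.8° Ω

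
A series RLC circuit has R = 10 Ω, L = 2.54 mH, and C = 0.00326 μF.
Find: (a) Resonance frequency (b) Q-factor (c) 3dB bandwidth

Step 1 — Resonance: ω₀ = 1/√(LC) = 1/√(0.00254·3.26e-09) = 3.475e+05 rad/s.
Step 2 — f₀ = ω₀/(2π) = 5.531e+04 Hz.
Step 3 — Series Q: Q = ω₀L/R = 3.475e+05·0.00254/10 = 88.27.
Step 4 — Bandwidth: Δω = ω₀/Q = 3937 rad/s; BW = Δω/(2π) = 626.6 Hz.

(a) f₀ = 5.531e+04 Hz  (b) Q = 88.27  (c) BW = 626.6 Hz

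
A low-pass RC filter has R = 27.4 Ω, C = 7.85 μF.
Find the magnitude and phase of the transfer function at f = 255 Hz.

Step 1 — Angular frequency: ω = 2π·255 = 1602 rad/s.
Step 2 — Transfer function: H(jω) = 1/(1 + jωRC).
Step 3 — Denominator: 1 + jωRC = 1 + j·1602·27.4·7.85e-06 = 1 + j0.3446.
Step 4 — H = 0.8938 - j0.308.
Step 5 — Magnitude: |H| = 0.9454 (-0.5 dB); phase: φ = -19.0°.

|H| = 0.9454 (-0.5 dB), φ = -19.0°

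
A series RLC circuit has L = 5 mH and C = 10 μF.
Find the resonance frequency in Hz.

Step 1 — Resonance condition Im(Z)=0 gives ω₀ = 1/√(LC).
Step 2 — ω₀ = 1/√(0.005·1e-05) = 4472 rad/s.
Step 3 — f₀ = ω₀/(2π) = 711.8 Hz.

f₀ = 711.8 Hz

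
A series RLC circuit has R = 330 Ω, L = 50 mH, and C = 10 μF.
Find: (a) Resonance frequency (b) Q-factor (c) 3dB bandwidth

Step 1 — Resonance: ω₀ = 1/√(LC) = 1/√(0.05·1e-05) = 1414 rad/s.
Step 2 — f₀ = ω₀/(2π) = 225.1 Hz.
Step 3 — Series Q: Q = ω₀L/R = 1414·0.05/330 = 0.2143.
Step 4 — Bandwidth: Δω = ω₀/Q = 6600 rad/s; BW = Δω/(2π) = 1050 Hz.

(a) f₀ = 225.1 Hz  (b) Q = 0.2143  (c) BW = 1050 Hz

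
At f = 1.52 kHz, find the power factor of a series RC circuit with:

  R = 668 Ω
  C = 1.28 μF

Step 1 — Angular frequency: ω = 2π·f = 2π·1520 = 9550 rad/s.
Step 2 — Component impedances:
  R: Z = R = 668 Ω
  C: Z = 1/(jωC) = -j/(ω·C) = 0 - j81.8 Ω
Step 3 — Series combination: Z_total = R + C = 668 - j81.8 Ω = 673∠-7.0° Ω.
Step 4 — Power factor: PF = cos(φ) = Re(Z)/|Z| = 668/673 = 0.9926.
Step 5 — Type: Im(Z) = -81.8 ⇒ leading (phase φ = -7.0°).

PF = 0.9926 (leading, φ = -7.0°)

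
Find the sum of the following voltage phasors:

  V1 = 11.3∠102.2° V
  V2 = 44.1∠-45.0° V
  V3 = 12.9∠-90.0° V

Step 1 — Convert each phasor to rectangular form:
  V1 = 11.3·(cos(102.2°) + j·sin(102.2°)) = -2.388 + j11.04 V
  V2 = 44.1·(cos(-45.0°) + j·sin(-45.0°)) = 31.18 - j31.18 V
  V3 = 12.9·(cos(-90.0°) + j·sin(-90.0°)) = 0 - j12.9 V
Step 2 — Sum components: V_total = 28.8 - j33.04 V.
Step 3 — Convert to polar: |V_total| = 43.83 V, ∠V_total = -48.9°.

V_total = 43.83∠-48.9° V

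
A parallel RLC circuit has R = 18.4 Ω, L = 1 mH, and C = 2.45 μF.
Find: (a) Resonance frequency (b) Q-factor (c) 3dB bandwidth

Step 1 — Resonance: ω₀ = 1/√(LC) = 1/√(0.001·2.45e-06) = 2.02e+04 rad/s.
Step 2 — f₀ = ω₀/(2π) = 3215 Hz.
Step 3 — Parallel Q: Q = R/(ω₀L) = 18.4/(2.02e+04·0.001) = 0.9108.
Step 4 — Bandwidth: Δω = ω₀/Q = 2.218e+04 rad/s; BW = Δω/(2π) = 3531 Hz.

(a) f₀ = 3215 Hz  (b) Q = 0.9108  (c) BW = 3531 Hz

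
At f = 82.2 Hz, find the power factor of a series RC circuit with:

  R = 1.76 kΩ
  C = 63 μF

Step 1 — Angular frequency: ω = 2π·f = 2π·82.2 = 516.5 rad/s.
Step 2 — Component impedances:
  R: Z = R = 1760 Ω
  C: Z = 1/(jωC) = -j/(ω·C) = 0 - j30.73 Ω
Step 3 — Series combination: Z_total = R + C = 1760 - j30.73 Ω = 1760∠-1.0° Ω.
Step 4 — Power factor: PF = cos(φ) = Re(Z)/|Z| = 1760/1760.3 = 0.9998.
Step 5 — Type: Im(Z) = -30.73 ⇒ leading (phase φ = -1.0°).

PF = 0.9998 (leading, φ = -1.0°)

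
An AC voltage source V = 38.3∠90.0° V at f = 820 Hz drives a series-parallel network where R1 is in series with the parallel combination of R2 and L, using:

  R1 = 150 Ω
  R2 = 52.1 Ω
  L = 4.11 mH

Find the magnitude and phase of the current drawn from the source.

Step 1 — Angular frequency: ω = 2π·f = 2π·820 = 5152 rad/s.
Step 2 — Component impedances:
  R1: Z = R = 150 Ω
  R2: Z = R = 52.1 Ω
  L: Z = jωL = j·5152·0.00411 = 0 + j21.18 Ω
Step 3 — Parallel branch: R2 || L = 1/(1/R2 + 1/L) = 7.386 + j18.17 Ω.
Step 4 — Series with R1: Z_total = R1 + (R2 || L) = 157.4 + j18.17 Ω = 158.4∠6.6° Ω.
Step 5 — Source phasor: V = 38.3∠90.0° V = 0 + j38.3 V.
Step 6 — Ohm's law: I = V / Z_total = (0 + j38.3) / (157.4 + j18.17) = 0.02773 + j0.2401 A.
Step 7 — Convert to polar: |I| = 0.2417 A, ∠I = 83.4°.

I = 0.2417∠83.4° A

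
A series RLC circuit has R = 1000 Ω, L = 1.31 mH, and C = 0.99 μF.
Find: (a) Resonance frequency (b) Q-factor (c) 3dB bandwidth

Step 1 — Resonance: ω₀ = 1/√(LC) = 1/√(0.00131·9.9e-07) = 2.777e+04 rad/s.
Step 2 — f₀ = ω₀/(2π) = 4419 Hz.
Step 3 — Series Q: Q = ω₀L/R = 2.777e+04·0.00131/1000 = 0.03638.
Step 4 — Bandwidth: Δω = ω₀/Q = 7.634e+05 rad/s; BW = Δω/(2π) = 1.215e+05 Hz.

(a) f₀ = 4419 Hz  (b) Q = 0.03638  (c) BW = 1.215e+05 Hz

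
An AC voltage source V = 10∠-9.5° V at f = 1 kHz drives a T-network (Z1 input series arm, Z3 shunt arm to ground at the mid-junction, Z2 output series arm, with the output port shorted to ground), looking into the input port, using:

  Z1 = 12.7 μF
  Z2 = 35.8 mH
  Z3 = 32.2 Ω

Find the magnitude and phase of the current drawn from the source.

Step 1 — Angular frequency: ω = 2π·f = 2π·1000 = 6283 rad/s.
Step 2 — Component impedances:
  Z1: Z = 1/(jωC) = -j/(ω·C) = 0 - j12.53 Ω
  Z2: Z = jωL = j·6283·0.0358 = 0 + j224.9 Ω
  Z3: Z = R = 32.2 Ω
Step 3 — With the output port shorted to ground, the output series arm Z2 runs from the junction to ground; the shunt arm Z3 also runs from the junction to ground. They appear in parallel: Z3 || Z2 = 31.55 + j4.517 Ω.
Step 4 — Series with input arm Z1: Z_in = Z1 + (Z3 || Z2) = 31.55 - j8.015 Ω = 32.56∠-14.3° Ω.
Step 5 — Source phasor: V = 10∠-9.5° V = 9.863 - j1.65 V.
Step 6 — Ohm's law: I = V / Z_total = (9.863 - j1.65) / (31.55 - j8.015) = 0.3061 + j0.02545 A.
Step 7 — Convert to polar: |I| = 0.3072 A, ∠I = 4.8°.

I = 0.3072∠4.8° A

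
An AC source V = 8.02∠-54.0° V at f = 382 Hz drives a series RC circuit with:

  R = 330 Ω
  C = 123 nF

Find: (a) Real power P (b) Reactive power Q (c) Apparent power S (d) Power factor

Step 1 — Angular frequency: ω = 2π·f = 2π·382 = 2400 rad/s.
Step 2 — Component impedances:
  R: Z = R = 330 Ω
  C: Z = 1/(jωC) = -j/(ω·C) = 0 - j3387 Ω
Step 3 — Series combination: Z_total = R + C = 330 - j3387 Ω = 3403∠-84.4° Ω.
Step 4 — Source phasor: V = 8.02∠-54.0° V = 4.714 - j6.488 V.
Step 5 — Current: I = V / Z = 0.002032 + j0.001194 A = 0.002357∠30.4° A.
Step 6 — Complex power: S = V·I* = 0.001833 - j0.01881 VA.
Step 7 — Real power: P = Re(S) = 0.001833 W.
Step 8 — Reactive power: Q = Im(S) = -0.01881 VAR.
Step 9 — Apparent power: |S| = 0.0189 VA.
Step 10 — Power factor: PF = P/|S| = 0.09696 (leading).

(a) P = 0.001833 W  (b) Q = -0.01881 VAR  (c) S = 0.0189 VA  (d) PF = 0.09696 (leading)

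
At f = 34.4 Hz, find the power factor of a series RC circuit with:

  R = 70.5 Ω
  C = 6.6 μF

Step 1 — Angular frequency: ω = 2π·f = 2π·34.4 = 216.1 rad/s.
Step 2 — Component impedances:
  R: Z = R = 70.5 Ω
  C: Z = 1/(jωC) = -j/(ω·C) = 0 - j701 Ω
Step 3 — Series combination: Z_total = R + C = 70.5 - j701 Ω = 704.5∠-84.3° Ω.
Step 4 — Power factor: PF = cos(φ) = Re(Z)/|Z| = 70.5/704.5 = 0.1001.
Step 5 — Type: Im(Z) = -701 ⇒ leading (phase φ = -84.3°).

PF = 0.1001 (leading, φ = -84.3°)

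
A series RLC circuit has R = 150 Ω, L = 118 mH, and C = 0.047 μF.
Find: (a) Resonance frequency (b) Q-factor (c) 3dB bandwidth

Step 1 — Resonance: ω₀ = 1/√(LC) = 1/√(0.118·4.7e-08) = 1.343e+04 rad/s.
Step 2 — f₀ = ω₀/(2π) = 2137 Hz.
Step 3 — Series Q: Q = ω₀L/R = 1.343e+04·0.118/150 = 10.56.
Step 4 — Bandwidth: Δω = ω₀/Q = 1271 rad/s; BW = Δω/(2π) = 202.3 Hz.

(a) f₀ = 2137 Hz  (b) Q = 10.56  (c) BW = 202.3 Hz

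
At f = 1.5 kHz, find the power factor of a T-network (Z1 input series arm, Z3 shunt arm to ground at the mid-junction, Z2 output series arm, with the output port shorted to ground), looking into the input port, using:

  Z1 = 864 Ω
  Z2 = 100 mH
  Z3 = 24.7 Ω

Step 1 — Angular frequency: ω = 2π·f = 2π·1500 = 9425 rad/s.
Step 2 — Component impedances:
  Z1: Z = R = 864 Ω
  Z2: Z = jωL = j·9425·0.1 = 0 + j942.5 Ω
  Z3: Z = R = 24.7 Ω
Step 3 — With the output port shorted to ground, the output series arm Z2 runs from the junction to ground; the shunt arm Z3 also runs from the junction to ground. They appear in parallel: Z3 || Z2 = 24.68 + j0.6469 Ω.
Step 4 — Series with input arm Z1: Z_in = Z1 + (Z3 || Z2) = 888.7 + j0.6469 Ω = 888.7∠0.0° Ω.
Step 5 — Power factor: PF = cos(φ) = Re(Z)/|Z| = 888.7/888.7 = 1.
Step 6 — Type: Im(Z) = 0.6469 ⇒ lagging (phase φ = 0.0°).

PF = 1 (lagging, φ = 0.0°)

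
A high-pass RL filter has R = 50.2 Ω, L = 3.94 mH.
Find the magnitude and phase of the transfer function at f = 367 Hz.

Step 1 — Angular frequency: ω = 2π·367 = 2306 rad/s.
Step 2 — Transfer function: H(jω) = jωL/(R + jωL).
Step 3 — Numerator jωL = j·9.085; denominator R + jωL = 50.2 + j9.085.
Step 4 — H = 0.03172 + j0.1752.
Step 5 — Magnitude: |H| = 0.1781 (-15.0 dB); phase: φ = 79.7°.

|H| = 0.1781 (-15.0 dB), φ = 79.7°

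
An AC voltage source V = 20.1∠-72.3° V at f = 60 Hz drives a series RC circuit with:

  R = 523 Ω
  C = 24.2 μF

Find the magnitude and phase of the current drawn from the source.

Step 1 — Angular frequency: ω = 2π·f = 2π·60 = 377 rad/s.
Step 2 — Component impedances:
  R: Z = R = 523 Ω
  C: Z = 1/(jωC) = -j/(ω·C) = 0 - j109.6 Ω
Step 3 — Series combination: Z_total = R + C = 523 - j109.6 Ω = 534.4∠-11.8° Ω.
Step 4 — Source phasor: V = 20.1∠-72.3° V = 6.111 - j19.15 V.
Step 5 — Ohm's law: I = V / Z_total = (6.111 - j19.15) / (523 - j109.6) = 0.01854 - j0.03273 A.
Step 6 — Convert to polar: |I| = 0.03761 A, ∠I = -60.5°.

I = 0.03761∠-60.5° A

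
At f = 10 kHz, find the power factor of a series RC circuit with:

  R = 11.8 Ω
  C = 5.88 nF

Step 1 — Angular frequency: ω = 2π·f = 2π·1e+04 = 6.283e+04 rad/s.
Step 2 — Component impedances:
  R: Z = R = 11.8 Ω
  C: Z = 1/(jωC) = -j/(ω·C) = 0 - j2707 Ω
Step 3 — Series combination: Z_total = R + C = 11.8 - j2707 Ω = 2707∠-89.8° Ω.
Step 4 — Power factor: PF = cos(φ) = Re(Z)/|Z| = 11.8/2707 = 0.004359.
Step 5 — Type: Im(Z) = -2707 ⇒ leading (phase φ = -89.8°).

PF = 0.004359 (leading, φ = -89.8°)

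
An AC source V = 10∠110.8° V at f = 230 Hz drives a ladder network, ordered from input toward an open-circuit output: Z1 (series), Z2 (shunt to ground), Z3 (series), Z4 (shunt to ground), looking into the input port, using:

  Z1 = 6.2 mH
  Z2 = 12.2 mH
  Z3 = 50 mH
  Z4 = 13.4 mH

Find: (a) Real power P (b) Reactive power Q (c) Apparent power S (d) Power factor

Step 1 — Angular frequency: ω = 2π·f = 2π·230 = 1445 rad/s.
Step 2 — Component impedances:
  Z1: Z = jωL = j·1445·0.0062 = 0 + j8.96 Ω
  Z2: Z = jωL = j·1445·0.0122 = 0 + j17.63 Ω
  Z3: Z = jωL = j·1445·0.05 = 0 + j72.26 Ω
  Z4: Z = jωL = j·1445·0.0134 = 0 + j19.36 Ω
Step 3 — Ladder network (open output): work backward from the far end, alternating series and parallel combinations. Z_in = 0 + j23.75 Ω = 23.75∠90.0° Ω.
Step 4 — Source phasor: V = 10∠110.8° V = -3.551 + j9.348 V.
Step 5 — Current: I = V / Z = 0.3937 + j0.1495 A = 0.4211∠20.8° A.
Step 6 — Complex power: S = V·I* = 0 + j4.211 VA.
Step 7 — Real power: P = Re(S) = 0 W.
Step 8 — Reactive power: Q = Im(S) = 4.211 VAR.
Step 9 — Apparent power: |S| = 4.211 VA.
Step 10 — Power factor: PF = P/|S| = 0 (lagging).

(a) P = 0 W  (b) Q = 4.211 VAR  (c) S = 4.211 VA  (d) PF = 0 (lagging)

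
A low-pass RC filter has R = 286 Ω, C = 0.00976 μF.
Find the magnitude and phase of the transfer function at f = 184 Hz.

Step 1 — Angular frequency: ω = 2π·184 = 1156 rad/s.
Step 2 — Transfer function: H(jω) = 1/(1 + jωRC).
Step 3 — Denominator: 1 + jωRC = 1 + j·1156·286·9.76e-09 = 1 + j0.003227.
Step 4 — H = 1 - j0.003227.
Step 5 — Magnitude: |H| = 1 (-0.0 dB); phase: φ = -0.2°.

|H| = 1 (-0.0 dB), φ = -0.2°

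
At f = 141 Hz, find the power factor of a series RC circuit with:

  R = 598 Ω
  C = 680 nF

Step 1 — Angular frequency: ω = 2π·f = 2π·141 = 885.9 rad/s.
Step 2 — Component impedances:
  R: Z = R = 598 Ω
  C: Z = 1/(jωC) = -j/(ω·C) = 0 - j1660 Ω
Step 3 — Series combination: Z_total = R + C = 598 - j1660 Ω = 1764∠-70.2° Ω.
Step 4 — Power factor: PF = cos(φ) = Re(Z)/|Z| = 598/1764.4 = 0.3389.
Step 5 — Type: Im(Z) = -1660 ⇒ leading (phase φ = -70.2°).

PF = 0.3389 (leading, φ = -70.2°)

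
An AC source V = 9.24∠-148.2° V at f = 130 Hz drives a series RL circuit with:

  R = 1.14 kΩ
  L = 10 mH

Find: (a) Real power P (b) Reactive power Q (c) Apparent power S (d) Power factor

Step 1 — Angular frequency: ω = 2π·f = 2π·130 = 816.8 rad/s.
Step 2 — Component impedances:
  R: Z = R = 1140 Ω
  L: Z = jωL = j·816.8·0.01 = 0 + j8.168 Ω
Step 3 — Series combination: Z_total = R + L = 1140 + j8.168 Ω = 1140∠0.4° Ω.
Step 4 — Source phasor: V = 9.24∠-148.2° V = -7.853 - j4.869 V.
Step 5 — Current: I = V / Z = -0.006919 - j0.004222 A = 0.008105∠-148.6° A.
Step 6 — Complex power: S = V·I* = 0.07489 + j0.0005366 VA.
Step 7 — Real power: P = Re(S) = 0.07489 W.
Step 8 — Reactive power: Q = Im(S) = 0.0005366 VAR.
Step 9 — Apparent power: |S| = 0.07489 VA.
Step 10 — Power factor: PF = P/|S| = 1 (lagging).

(a) P = 0.07489 W  (b) Q = 0.0005366 VAR  (c) S = 0.07489 VA  (d) PF = 1 (lagging)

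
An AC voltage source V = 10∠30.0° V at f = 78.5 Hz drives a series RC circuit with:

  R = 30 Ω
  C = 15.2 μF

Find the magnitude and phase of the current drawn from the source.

Step 1 — Angular frequency: ω = 2π·f = 2π·78.5 = 493.2 rad/s.
Step 2 — Component impedances:
  R: Z = R = 30 Ω
  C: Z = 1/(jωC) = -j/(ω·C) = 0 - j133.4 Ω
Step 3 — Series combination: Z_total = R + C = 30 - j133.4 Ω = 136.7∠-77.3° Ω.
Step 4 — Source phasor: V = 10∠30.0° V = 8.66 + j5 V.
Step 5 — Ohm's law: I = V / Z_total = (8.66 + j5) / (30 - j133.4) = -0.02178 + j0.06983 A.
Step 6 — Convert to polar: |I| = 0.07314 A, ∠I = 107.3°.

I = 0.07314∠107.3° A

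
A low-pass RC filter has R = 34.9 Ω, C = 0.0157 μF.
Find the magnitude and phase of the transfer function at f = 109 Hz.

Step 1 — Angular frequency: ω = 2π·109 = 684.9 rad/s.
Step 2 — Transfer function: H(jω) = 1/(1 + jωRC).
Step 3 — Denominator: 1 + jωRC = 1 + j·684.9·34.9·1.57e-08 = 1 + j0.0003753.
Step 4 — H = 1 - j0.0003753.
Step 5 — Magnitude: |H| = 1 (-0.0 dB); phase: φ = -0.0°.

|H| = 1 (-0.0 dB), φ = -0.0°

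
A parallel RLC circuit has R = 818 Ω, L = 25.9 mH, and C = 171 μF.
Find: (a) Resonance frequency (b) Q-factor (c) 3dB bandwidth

Step 1 — Resonance: ω₀ = 1/√(LC) = 1/√(0.0259·0.000171) = 475.2 rad/s.
Step 2 — f₀ = ω₀/(2π) = 75.63 Hz.
Step 3 — Parallel Q: Q = R/(ω₀L) = 818/(475.2·0.0259) = 66.47.
Step 4 — Bandwidth: Δω = ω₀/Q = 7.149 rad/s; BW = Δω/(2π) = 1.138 Hz.

(a) f₀ = 75.63 Hz  (b) Q = 66.47  (c) BW = 1.138 Hz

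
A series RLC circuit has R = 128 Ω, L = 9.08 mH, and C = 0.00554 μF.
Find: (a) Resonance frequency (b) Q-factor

Step 1 — Resonance condition Im(Z)=0 gives ω₀ = 1/√(LC).
Step 2 — ω₀ = 1/√(0.00908·5.54e-09) = 1.41e+05 rad/s.
Step 3 — f₀ = ω₀/(2π) = 2.244e+04 Hz.
Step 4 — Series Q: Q = ω₀L/R = 1.41e+05·0.00908/128 = 10.

(a) f₀ = 2.244e+04 Hz  (b) Q = 10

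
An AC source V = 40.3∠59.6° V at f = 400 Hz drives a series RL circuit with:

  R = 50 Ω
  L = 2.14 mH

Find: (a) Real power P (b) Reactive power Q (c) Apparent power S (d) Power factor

Step 1 — Angular frequency: ω = 2π·f = 2π·400 = 2513 rad/s.
Step 2 — Component impedances:
  R: Z = R = 50 Ω
  L: Z = jωL = j·2513·0.00214 = 0 + j5.378 Ω
Step 3 — Series combination: Z_total = R + L = 50 + j5.378 Ω = 50.29∠6.1° Ω.
Step 4 — Source phasor: V = 40.3∠59.6° V = 20.39 + j34.76 V.
Step 5 — Current: I = V / Z = 0.4771 + j0.6439 A = 0.8014∠53.5° A.
Step 6 — Complex power: S = V·I* = 32.11 + j3.454 VA.
Step 7 — Real power: P = Re(S) = 32.11 W.
Step 8 — Reactive power: Q = Im(S) = 3.454 VAR.
Step 9 — Apparent power: |S| = 32.3 VA.
Step 10 — Power factor: PF = P/|S| = 0.9943 (lagging).

(a) P = 32.11 W  (b) Q = 3.454 VAR  (c) S = 32.3 VA  (d) PF = 0.9943 (lagging)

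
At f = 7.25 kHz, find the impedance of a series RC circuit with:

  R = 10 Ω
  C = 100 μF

Step 1 — Angular frequency: ω = 2π·f = 2π·7250 = 4.555e+04 rad/s.
Step 2 — Component impedances:
  R: Z = R = 10 Ω
  C: Z = 1/(jωC) = -j/(ω·C) = 0 - j0.2195 Ω
Step 3 — Series combination: Z_total = R + C = 10 - j0.2195 Ω = 10∠-1.3° Ω.

Z = 10 - j0.2195 Ω = 10∠-1.3° Ω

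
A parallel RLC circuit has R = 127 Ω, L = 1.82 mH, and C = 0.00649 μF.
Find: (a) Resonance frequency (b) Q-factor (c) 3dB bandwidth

Step 1 — Resonance: ω₀ = 1/√(LC) = 1/√(0.00182·6.49e-09) = 2.91e+05 rad/s.
Step 2 — f₀ = ω₀/(2π) = 4.631e+04 Hz.
Step 3 — Parallel Q: Q = R/(ω₀L) = 127/(2.91e+05·0.00182) = 0.2398.
Step 4 — Bandwidth: Δω = ω₀/Q = 1.213e+06 rad/s; BW = Δω/(2π) = 1.931e+05 Hz.

(a) f₀ = 4.631e+04 Hz  (b) Q = 0.2398  (c) BW = 1.931e+05 Hz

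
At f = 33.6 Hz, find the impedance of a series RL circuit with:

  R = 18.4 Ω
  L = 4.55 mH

Step 1 — Angular frequency: ω = 2π·f = 2π·33.6 = 211.1 rad/s.
Step 2 — Component impedances:
  R: Z = R = 18.4 Ω
  L: Z = jωL = j·211.1·0.00455 = 0 + j0.9606 Ω
Step 3 — Series combination: Z_total = R + L = 18.4 + j0.9606 Ω = 18.43∠3.0° Ω.

Z = 18.4 + j0.9606 Ω = 18.43∠3.0° Ω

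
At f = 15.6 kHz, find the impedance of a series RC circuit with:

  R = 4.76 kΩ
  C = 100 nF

Step 1 — Angular frequency: ω = 2π·f = 2π·1.56e+04 = 9.802e+04 rad/s.
Step 2 — Component impedances:
  R: Z = R = 4760 Ω
  C: Z = 1/(jωC) = -j/(ω·C) = 0 - j102 Ω
Step 3 — Series combination: Z_total = R + C = 4760 - j102 Ω = 4761∠-1.2° Ω.

Z = 4760 - j102 Ω = 4761∠-1.2° Ω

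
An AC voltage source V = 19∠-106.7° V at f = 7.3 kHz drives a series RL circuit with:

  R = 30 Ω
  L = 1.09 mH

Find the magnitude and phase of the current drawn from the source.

Step 1 — Angular frequency: ω = 2π·f = 2π·7300 = 4.587e+04 rad/s.
Step 2 — Component impedances:
  R: Z = R = 30 Ω
  L: Z = jωL = j·4.587e+04·0.00109 = 0 + j50 Ω
Step 3 — Series combination: Z_total = R + L = 30 + j50 Ω = 58.31∠59.0° Ω.
Step 4 — Source phasor: V = 19∠-106.7° V = -5.46 - j18.2 V.
Step 5 — Ohm's law: I = V / Z_total = (-5.46 - j18.2) / (30 + j50) = -0.3158 - j0.0803 A.
Step 6 — Convert to polar: |I| = 0.3259 A, ∠I = -165.7°.

I = 0.3259∠-165.7° A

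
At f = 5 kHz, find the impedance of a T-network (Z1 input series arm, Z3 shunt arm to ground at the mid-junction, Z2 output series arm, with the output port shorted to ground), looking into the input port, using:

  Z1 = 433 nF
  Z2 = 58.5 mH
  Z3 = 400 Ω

Step 1 — Angular frequency: ω = 2π·f = 2π·5000 = 3.142e+04 rad/s.
Step 2 — Component impedances:
  Z1: Z = 1/(jωC) = -j/(ω·C) = 0 - j73.51 Ω
  Z2: Z = jωL = j·3.142e+04·0.0585 = 0 + j1838 Ω
  Z3: Z = R = 400 Ω
Step 3 — With the output port shorted to ground, the output series arm Z2 runs from the junction to ground; the shunt arm Z3 also runs from the junction to ground. They appear in parallel: Z3 || Z2 = 381.9 + j83.12 Ω.
Step 4 — Series with input arm Z1: Z_in = Z1 + (Z3 || Z2) = 381.9 + j9.609 Ω = 382∠1.4° Ω.

Z = 381.9 + j9.609 Ω = 382∠1.4° Ω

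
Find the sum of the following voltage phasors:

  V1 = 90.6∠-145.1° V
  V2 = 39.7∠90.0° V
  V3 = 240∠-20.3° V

Step 1 — Convert each phasor to rectangular form:
  V1 = 90.6·(cos(-145.1°) + j·sin(-145.1°)) = -74.31 - j51.84 V
  V2 = 39.7·(cos(90.0°) + j·sin(90.0°)) = 0 + j39.7 V
  V3 = 240·(cos(-20.3°) + j·sin(-20.3°)) = 225.1 - j83.26 V
Step 2 — Sum components: V_total = 150.8 - j95.4 V.
Step 3 — Convert to polar: |V_total| = 178.4 V, ∠V_total = -32.3°.

V_total = 178.4∠-32.3° V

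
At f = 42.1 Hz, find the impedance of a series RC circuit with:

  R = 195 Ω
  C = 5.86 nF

Step 1 — Angular frequency: ω = 2π·f = 2π·42.1 = 264.5 rad/s.
Step 2 — Component impedances:
  R: Z = R = 195 Ω
  C: Z = 1/(jωC) = -j/(ω·C) = 0 - j6.451e+05 Ω
Step 3 — Series combination: Z_total = R + C = 195 - j6.451e+05 Ω = 6.451e+05∠-90.0° Ω.

Z = 195 - j6.451e+05 Ω = 6.451e+05∠-90.0° Ω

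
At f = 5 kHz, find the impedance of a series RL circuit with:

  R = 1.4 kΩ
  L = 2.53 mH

Step 1 — Angular frequency: ω = 2π·f = 2π·5000 = 3.142e+04 rad/s.
Step 2 — Component impedances:
  R: Z = R = 1400 Ω
  L: Z = jωL = j·3.142e+04·0.00253 = 0 + j79.48 Ω
Step 3 — Series combination: Z_total = R + L = 1400 + j79.48 Ω = 1402∠3.2° Ω.

Z = 1400 + j79.48 Ω = 1402∠3.2° Ω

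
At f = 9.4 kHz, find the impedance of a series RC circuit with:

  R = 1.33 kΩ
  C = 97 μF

Step 1 — Angular frequency: ω = 2π·f = 2π·9400 = 5.906e+04 rad/s.
Step 2 — Component impedances:
  R: Z = R = 1330 Ω
  C: Z = 1/(jωC) = -j/(ω·C) = 0 - j0.1746 Ω
Step 3 — Series combination: Z_total = R + C = 1330 - j0.1746 Ω = 1330∠-0.0° Ω.

Z = 1330 - j0.1746 Ω = 1330∠-0.0° Ω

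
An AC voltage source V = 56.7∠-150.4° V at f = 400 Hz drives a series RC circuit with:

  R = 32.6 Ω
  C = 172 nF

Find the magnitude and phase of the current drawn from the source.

Step 1 — Angular frequency: ω = 2π·f = 2π·400 = 2513 rad/s.
Step 2 — Component impedances:
  R: Z = R = 32.6 Ω
  C: Z = 1/(jωC) = -j/(ω·C) = 0 - j2313 Ω
Step 3 — Series combination: Z_total = R + C = 32.6 - j2313 Ω = 2314∠-89.2° Ω.
Step 4 — Source phasor: V = 56.7∠-150.4° V = -49.3 - j28.01 V.
Step 5 — Ohm's law: I = V / Z_total = (-49.3 - j28.01) / (32.6 - j2313) = 0.0118 - j0.02148 A.
Step 6 — Convert to polar: |I| = 0.02451 A, ∠I = -61.2°.

I = 0.02451∠-61.2° A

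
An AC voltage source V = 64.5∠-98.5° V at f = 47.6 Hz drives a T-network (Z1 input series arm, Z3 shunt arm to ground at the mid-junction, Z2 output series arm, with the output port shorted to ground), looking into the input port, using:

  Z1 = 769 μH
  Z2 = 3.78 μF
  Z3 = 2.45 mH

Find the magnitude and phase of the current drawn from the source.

Step 1 — Angular frequency: ω = 2π·f = 2π·47.6 = 299.1 rad/s.
Step 2 — Component impedances:
  Z1: Z = jωL = j·299.1·0.000769 = 0 + j0.23 Ω
  Z2: Z = 1/(jωC) = -j/(ω·C) = 0 - j884.5 Ω
  Z3: Z = jωL = j·299.1·0.00245 = 0 + j0.7327 Ω
Step 3 — With the output port shorted to ground, the output series arm Z2 runs from the junction to ground; the shunt arm Z3 also runs from the junction to ground. They appear in parallel: Z3 || Z2 = 0 + j0.7334 Ω.
Step 4 — Series with input arm Z1: Z_in = Z1 + (Z3 || Z2) = 0 + j0.9633 Ω = 0.9633∠90.0° Ω.
Step 5 — Source phasor: V = 64.5∠-98.5° V = -9.534 - j63.79 V.
Step 6 — Ohm's law: I = V / Z_total = (-9.534 - j63.79) / (0 + j0.9633) = -66.22 + j9.896 A.
Step 7 — Convert to polar: |I| = 66.95 A, ∠I = 171.5°.

I = 66.95∠171.5° A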